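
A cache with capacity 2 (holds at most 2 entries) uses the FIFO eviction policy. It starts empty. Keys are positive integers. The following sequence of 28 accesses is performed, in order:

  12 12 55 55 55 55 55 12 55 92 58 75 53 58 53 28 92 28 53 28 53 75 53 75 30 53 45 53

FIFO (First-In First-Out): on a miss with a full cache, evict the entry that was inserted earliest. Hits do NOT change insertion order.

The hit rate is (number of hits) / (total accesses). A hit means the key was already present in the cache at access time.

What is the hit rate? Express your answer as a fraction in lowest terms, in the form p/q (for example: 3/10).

FIFO simulation (capacity=2):
  1. access 12: MISS. Cache (old->new): [12]
  2. access 12: HIT. Cache (old->new): [12]
  3. access 55: MISS. Cache (old->new): [12 55]
  4. access 55: HIT. Cache (old->new): [12 55]
  5. access 55: HIT. Cache (old->new): [12 55]
  6. access 55: HIT. Cache (old->new): [12 55]
  7. access 55: HIT. Cache (old->new): [12 55]
  8. access 12: HIT. Cache (old->new): [12 55]
  9. access 55: HIT. Cache (old->new): [12 55]
  10. access 92: MISS, evict 12. Cache (old->new): [55 92]
  11. access 58: MISS, evict 55. Cache (old->new): [92 58]
  12. access 75: MISS, evict 92. Cache (old->new): [58 75]
  13. access 53: MISS, evict 58. Cache (old->new): [75 53]
  14. access 58: MISS, evict 75. Cache (old->new): [53 58]
  15. access 53: HIT. Cache (old->new): [53 58]
  16. access 28: MISS, evict 53. Cache (old->new): [58 28]
  17. access 92: MISS, evict 58. Cache (old->new): [28 92]
  18. access 28: HIT. Cache (old->new): [28 92]
  19. access 53: MISS, evict 28. Cache (old->new): [92 53]
  20. access 28: MISS, evict 92. Cache (old->new): [53 28]
  21. access 53: HIT. Cache (old->new): [53 28]
  22. access 75: MISS, evict 53. Cache (old->new): [28 75]
  23. access 53: MISS, evict 28. Cache (old->new): [75 53]
  24. access 75: HIT. Cache (old->new): [75 53]
  25. access 30: MISS, evict 75. Cache (old->new): [53 30]
  26. access 53: HIT. Cache (old->new): [53 30]
  27. access 45: MISS, evict 53. Cache (old->new): [30 45]
  28. access 53: MISS, evict 30. Cache (old->new): [45 53]
Total: 12 hits, 16 misses, 14 evictions

Hit rate = 12/28 = 3/7

Answer: 3/7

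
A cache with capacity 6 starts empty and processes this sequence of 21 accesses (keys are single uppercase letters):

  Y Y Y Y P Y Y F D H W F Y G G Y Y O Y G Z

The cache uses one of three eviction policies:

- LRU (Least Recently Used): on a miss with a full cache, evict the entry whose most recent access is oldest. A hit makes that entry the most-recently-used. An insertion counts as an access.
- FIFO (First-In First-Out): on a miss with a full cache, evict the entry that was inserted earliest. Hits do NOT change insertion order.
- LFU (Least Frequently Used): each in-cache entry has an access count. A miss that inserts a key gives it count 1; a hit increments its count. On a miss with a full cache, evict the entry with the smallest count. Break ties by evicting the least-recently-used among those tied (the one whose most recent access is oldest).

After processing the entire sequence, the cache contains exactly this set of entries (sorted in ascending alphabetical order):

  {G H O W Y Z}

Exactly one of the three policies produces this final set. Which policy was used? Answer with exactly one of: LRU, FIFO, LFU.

Simulating under each policy and comparing final sets:
  LRU: final set = {F G O W Y Z} -> differs
  FIFO: final set = {G H O W Y Z} -> MATCHES target
  LFU: final set = {F G O W Y Z} -> differs
Only FIFO produces the target set.

Answer: FIFO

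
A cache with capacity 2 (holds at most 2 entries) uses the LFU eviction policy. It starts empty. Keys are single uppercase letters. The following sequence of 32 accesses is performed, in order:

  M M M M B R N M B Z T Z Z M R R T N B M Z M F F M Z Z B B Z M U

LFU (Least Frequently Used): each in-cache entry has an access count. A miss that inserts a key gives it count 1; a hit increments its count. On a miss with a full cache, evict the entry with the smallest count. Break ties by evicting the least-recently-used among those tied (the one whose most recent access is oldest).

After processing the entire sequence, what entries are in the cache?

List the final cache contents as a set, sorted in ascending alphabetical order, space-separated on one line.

Answer: M U

Derivation:
LFU simulation (capacity=2):
  1. access M: MISS. Cache: [M(c=1)]
  2. access M: HIT, count now 2. Cache: [M(c=2)]
  3. access M: HIT, count now 3. Cache: [M(c=3)]
  4. access M: HIT, count now 4. Cache: [M(c=4)]
  5. access B: MISS. Cache: [B(c=1) M(c=4)]
  6. access R: MISS, evict B(c=1). Cache: [R(c=1) M(c=4)]
  7. access N: MISS, evict R(c=1). Cache: [N(c=1) M(c=4)]
  8. access M: HIT, count now 5. Cache: [N(c=1) M(c=5)]
  9. access B: MISS, evict N(c=1). Cache: [B(c=1) M(c=5)]
  10. access Z: MISS, evict B(c=1). Cache: [Z(c=1) M(c=5)]
  11. access T: MISS, evict Z(c=1). Cache: [T(c=1) M(c=5)]
  12. access Z: MISS, evict T(c=1). Cache: [Z(c=1) M(c=5)]
  13. access Z: HIT, count now 2. Cache: [Z(c=2) M(c=5)]
  14. access M: HIT, count now 6. Cache: [Z(c=2) M(c=6)]
  15. access R: MISS, evict Z(c=2). Cache: [R(c=1) M(c=6)]
  16. access R: HIT, count now 2. Cache: [R(c=2) M(c=6)]
  17. access T: MISS, evict R(c=2). Cache: [T(c=1) M(c=6)]
  18. access N: MISS, evict T(c=1). Cache: [N(c=1) M(c=6)]
  19. access B: MISS, evict N(c=1). Cache: [B(c=1) M(c=6)]
  20. access M: HIT, count now 7. Cache: [B(c=1) M(c=7)]
  21. access Z: MISS, evict B(c=1). Cache: [Z(c=1) M(c=7)]
  22. access M: HIT, count now 8. Cache: [Z(c=1) M(c=8)]
  23. access F: MISS, evict Z(c=1). Cache: [F(c=1) M(c=8)]
  24. access F: HIT, count now 2. Cache: [F(c=2) M(c=8)]
  25. access M: HIT, count now 9. Cache: [F(c=2) M(c=9)]
  26. access Z: MISS, evict F(c=2). Cache: [Z(c=1) M(c=9)]
  27. access Z: HIT, count now 2. Cache: [Z(c=2) M(c=9)]
  28. access B: MISS, evict Z(c=2). Cache: [B(c=1) M(c=9)]
  29. access B: HIT, count now 2. Cache: [B(c=2) M(c=9)]
  30. access Z: MISS, evict B(c=2). Cache: [Z(c=1) M(c=9)]
  31. access M: HIT, count now 10. Cache: [Z(c=1) M(c=10)]
  32. access U: MISS, evict Z(c=1). Cache: [U(c=1) M(c=10)]
Total: 14 hits, 18 misses, 16 evictions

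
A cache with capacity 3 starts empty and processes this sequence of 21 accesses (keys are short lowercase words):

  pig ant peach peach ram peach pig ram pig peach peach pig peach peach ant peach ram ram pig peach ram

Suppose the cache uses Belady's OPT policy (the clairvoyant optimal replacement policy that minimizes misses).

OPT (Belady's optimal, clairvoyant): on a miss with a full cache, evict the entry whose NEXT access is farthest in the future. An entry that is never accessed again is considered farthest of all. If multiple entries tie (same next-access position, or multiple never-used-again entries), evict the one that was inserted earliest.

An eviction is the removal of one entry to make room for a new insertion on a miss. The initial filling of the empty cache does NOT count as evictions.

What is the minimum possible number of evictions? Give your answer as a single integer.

Answer: 3

Derivation:
OPT (Belady) simulation (capacity=3):
  1. access pig: MISS. Cache: [pig]
  2. access ant: MISS. Cache: [pig ant]
  3. access peach: MISS. Cache: [pig ant peach]
  4. access peach: HIT. Next use of peach: step 6. Cache: [pig ant peach]
  5. access ram: MISS, evict ant (next use: step 15). Cache: [pig peach ram]
  6. access peach: HIT. Next use of peach: step 10. Cache: [pig peach ram]
  7. access pig: HIT. Next use of pig: step 9. Cache: [pig peach ram]
  8. access ram: HIT. Next use of ram: step 17. Cache: [pig peach ram]
  9. access pig: HIT. Next use of pig: step 12. Cache: [pig peach ram]
  10. access peach: HIT. Next use of peach: step 11. Cache: [pig peach ram]
  11. access peach: HIT. Next use of peach: step 13. Cache: [pig peach ram]
  12. access pig: HIT. Next use of pig: step 19. Cache: [pig peach ram]
  13. access peach: HIT. Next use of peach: step 14. Cache: [pig peach ram]
  14. access peach: HIT. Next use of peach: step 16. Cache: [pig peach ram]
  15. access ant: MISS, evict pig (next use: step 19). Cache: [peach ram ant]
  16. access peach: HIT. Next use of peach: step 20. Cache: [peach ram ant]
  17. access ram: HIT. Next use of ram: step 18. Cache: [peach ram ant]
  18. access ram: HIT. Next use of ram: step 21. Cache: [peach ram ant]
  19. access pig: MISS, evict ant (next use: never). Cache: [peach ram pig]
  20. access peach: HIT. Next use of peach: never. Cache: [peach ram pig]
  21. access ram: HIT. Next use of ram: never. Cache: [peach ram pig]
Total: 15 hits, 6 misses, 3 evictions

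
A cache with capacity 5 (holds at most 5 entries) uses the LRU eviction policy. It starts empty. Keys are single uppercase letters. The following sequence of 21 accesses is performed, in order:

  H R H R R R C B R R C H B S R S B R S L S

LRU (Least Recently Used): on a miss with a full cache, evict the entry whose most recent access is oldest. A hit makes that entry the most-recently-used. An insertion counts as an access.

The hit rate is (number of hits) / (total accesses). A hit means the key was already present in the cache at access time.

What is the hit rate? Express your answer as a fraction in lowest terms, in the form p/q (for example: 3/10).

LRU simulation (capacity=5):
  1. access H: MISS. Cache (LRU->MRU): [H]
  2. access R: MISS. Cache (LRU->MRU): [H R]
  3. access H: HIT. Cache (LRU->MRU): [R H]
  4. access R: HIT. Cache (LRU->MRU): [H R]
  5. access R: HIT. Cache (LRU->MRU): [H R]
  6. access R: HIT. Cache (LRU->MRU): [H R]
  7. access C: MISS. Cache (LRU->MRU): [H R C]
  8. access B: MISS. Cache (LRU->MRU): [H R C B]
  9. access R: HIT. Cache (LRU->MRU): [H C B R]
  10. access R: HIT. Cache (LRU->MRU): [H C B R]
  11. access C: HIT. Cache (LRU->MRU): [H B R C]
  12. access H: HIT. Cache (LRU->MRU): [B R C H]
  13. access B: HIT. Cache (LRU->MRU): [R C H B]
  14. access S: MISS. Cache (LRU->MRU): [R C H B S]
  15. access R: HIT. Cache (LRU->MRU): [C H B S R]
  16. access S: HIT. Cache (LRU->MRU): [C H B R S]
  17. access B: HIT. Cache (LRU->MRU): [C H R S B]
  18. access R: HIT. Cache (LRU->MRU): [C H S B R]
  19. access S: HIT. Cache (LRU->MRU): [C H B R S]
  20. access L: MISS, evict C. Cache (LRU->MRU): [H B R S L]
  21. access S: HIT. Cache (LRU->MRU): [H B R L S]
Total: 15 hits, 6 misses, 1 evictions

Hit rate = 15/21 = 5/7

Answer: 5/7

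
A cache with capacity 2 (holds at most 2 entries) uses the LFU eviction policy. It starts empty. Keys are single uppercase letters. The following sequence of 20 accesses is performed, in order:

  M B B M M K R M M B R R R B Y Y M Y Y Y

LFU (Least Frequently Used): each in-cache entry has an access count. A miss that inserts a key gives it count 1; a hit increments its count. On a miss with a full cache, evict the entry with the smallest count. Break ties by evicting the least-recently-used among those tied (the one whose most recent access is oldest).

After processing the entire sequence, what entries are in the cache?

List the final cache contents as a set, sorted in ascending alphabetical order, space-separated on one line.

Answer: M Y

Derivation:
LFU simulation (capacity=2):
  1. access M: MISS. Cache: [M(c=1)]
  2. access B: MISS. Cache: [M(c=1) B(c=1)]
  3. access B: HIT, count now 2. Cache: [M(c=1) B(c=2)]
  4. access M: HIT, count now 2. Cache: [B(c=2) M(c=2)]
  5. access M: HIT, count now 3. Cache: [B(c=2) M(c=3)]
  6. access K: MISS, evict B(c=2). Cache: [K(c=1) M(c=3)]
  7. access R: MISS, evict K(c=1). Cache: [R(c=1) M(c=3)]
  8. access M: HIT, count now 4. Cache: [R(c=1) M(c=4)]
  9. access M: HIT, count now 5. Cache: [R(c=1) M(c=5)]
  10. access B: MISS, evict R(c=1). Cache: [B(c=1) M(c=5)]
  11. access R: MISS, evict B(c=1). Cache: [R(c=1) M(c=5)]
  12. access R: HIT, count now 2. Cache: [R(c=2) M(c=5)]
  13. access R: HIT, count now 3. Cache: [R(c=3) M(c=5)]
  14. access B: MISS, evict R(c=3). Cache: [B(c=1) M(c=5)]
  15. access Y: MISS, evict B(c=1). Cache: [Y(c=1) M(c=5)]
  16. access Y: HIT, count now 2. Cache: [Y(c=2) M(c=5)]
  17. access M: HIT, count now 6. Cache: [Y(c=2) M(c=6)]
  18. access Y: HIT, count now 3. Cache: [Y(c=3) M(c=6)]
  19. access Y: HIT, count now 4. Cache: [Y(c=4) M(c=6)]
  20. access Y: HIT, count now 5. Cache: [Y(c=5) M(c=6)]
Total: 12 hits, 8 misses, 6 evictions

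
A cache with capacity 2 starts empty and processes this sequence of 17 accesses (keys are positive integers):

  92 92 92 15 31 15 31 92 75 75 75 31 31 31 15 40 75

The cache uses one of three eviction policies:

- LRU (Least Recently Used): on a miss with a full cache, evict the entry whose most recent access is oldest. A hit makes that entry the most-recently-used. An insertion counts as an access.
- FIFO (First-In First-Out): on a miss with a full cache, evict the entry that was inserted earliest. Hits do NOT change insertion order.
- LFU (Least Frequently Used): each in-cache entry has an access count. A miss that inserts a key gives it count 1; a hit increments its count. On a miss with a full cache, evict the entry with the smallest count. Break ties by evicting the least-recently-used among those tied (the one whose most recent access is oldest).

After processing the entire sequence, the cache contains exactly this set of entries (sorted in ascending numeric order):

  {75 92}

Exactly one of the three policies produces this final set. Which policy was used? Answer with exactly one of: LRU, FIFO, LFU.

Answer: LFU

Derivation:
Simulating under each policy and comparing final sets:
  LRU: final set = {40 75} -> differs
  FIFO: final set = {40 75} -> differs
  LFU: final set = {75 92} -> MATCHES target
Only LFU produces the target set.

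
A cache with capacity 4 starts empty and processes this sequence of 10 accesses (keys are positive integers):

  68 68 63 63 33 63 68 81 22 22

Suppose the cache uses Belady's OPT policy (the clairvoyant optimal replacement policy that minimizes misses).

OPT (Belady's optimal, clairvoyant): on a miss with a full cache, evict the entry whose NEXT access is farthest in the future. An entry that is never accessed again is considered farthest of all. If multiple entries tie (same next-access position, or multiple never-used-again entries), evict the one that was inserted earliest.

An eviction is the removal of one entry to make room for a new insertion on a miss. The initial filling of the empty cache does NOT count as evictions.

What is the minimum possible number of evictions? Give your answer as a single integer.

Answer: 1

Derivation:
OPT (Belady) simulation (capacity=4):
  1. access 68: MISS. Cache: [68]
  2. access 68: HIT. Next use of 68: step 7. Cache: [68]
  3. access 63: MISS. Cache: [68 63]
  4. access 63: HIT. Next use of 63: step 6. Cache: [68 63]
  5. access 33: MISS. Cache: [68 63 33]
  6. access 63: HIT. Next use of 63: never. Cache: [68 63 33]
  7. access 68: HIT. Next use of 68: never. Cache: [68 63 33]
  8. access 81: MISS. Cache: [68 63 33 81]
  9. access 22: MISS, evict 68 (next use: never). Cache: [63 33 81 22]
  10. access 22: HIT. Next use of 22: never. Cache: [63 33 81 22]
Total: 5 hits, 5 misses, 1 evictions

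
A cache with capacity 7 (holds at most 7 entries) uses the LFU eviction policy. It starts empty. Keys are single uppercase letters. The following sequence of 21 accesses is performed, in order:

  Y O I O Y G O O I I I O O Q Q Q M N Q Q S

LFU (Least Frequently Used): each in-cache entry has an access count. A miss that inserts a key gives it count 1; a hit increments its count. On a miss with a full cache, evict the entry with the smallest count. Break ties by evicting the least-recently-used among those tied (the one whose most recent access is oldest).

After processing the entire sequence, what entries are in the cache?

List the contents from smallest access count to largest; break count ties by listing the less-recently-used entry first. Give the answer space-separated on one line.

Answer: M N S Y I Q O

Derivation:
LFU simulation (capacity=7):
  1. access Y: MISS. Cache: [Y(c=1)]
  2. access O: MISS. Cache: [Y(c=1) O(c=1)]
  3. access I: MISS. Cache: [Y(c=1) O(c=1) I(c=1)]
  4. access O: HIT, count now 2. Cache: [Y(c=1) I(c=1) O(c=2)]
  5. access Y: HIT, count now 2. Cache: [I(c=1) O(c=2) Y(c=2)]
  6. access G: MISS. Cache: [I(c=1) G(c=1) O(c=2) Y(c=2)]
  7. access O: HIT, count now 3. Cache: [I(c=1) G(c=1) Y(c=2) O(c=3)]
  8. access O: HIT, count now 4. Cache: [I(c=1) G(c=1) Y(c=2) O(c=4)]
  9. access I: HIT, count now 2. Cache: [G(c=1) Y(c=2) I(c=2) O(c=4)]
  10. access I: HIT, count now 3. Cache: [G(c=1) Y(c=2) I(c=3) O(c=4)]
  11. access I: HIT, count now 4. Cache: [G(c=1) Y(c=2) O(c=4) I(c=4)]
  12. access O: HIT, count now 5. Cache: [G(c=1) Y(c=2) I(c=4) O(c=5)]
  13. access O: HIT, count now 6. Cache: [G(c=1) Y(c=2) I(c=4) O(c=6)]
  14. access Q: MISS. Cache: [G(c=1) Q(c=1) Y(c=2) I(c=4) O(c=6)]
  15. access Q: HIT, count now 2. Cache: [G(c=1) Y(c=2) Q(c=2) I(c=4) O(c=6)]
  16. access Q: HIT, count now 3. Cache: [G(c=1) Y(c=2) Q(c=3) I(c=4) O(c=6)]
  17. access M: MISS. Cache: [G(c=1) M(c=1) Y(c=2) Q(c=3) I(c=4) O(c=6)]
  18. access N: MISS. Cache: [G(c=1) M(c=1) N(c=1) Y(c=2) Q(c=3) I(c=4) O(c=6)]
  19. access Q: HIT, count now 4. Cache: [G(c=1) M(c=1) N(c=1) Y(c=2) I(c=4) Q(c=4) O(c=6)]
  20. access Q: HIT, count now 5. Cache: [G(c=1) M(c=1) N(c=1) Y(c=2) I(c=4) Q(c=5) O(c=6)]
  21. access S: MISS, evict G(c=1). Cache: [M(c=1) N(c=1) S(c=1) Y(c=2) I(c=4) Q(c=5) O(c=6)]
Total: 13 hits, 8 misses, 1 evictions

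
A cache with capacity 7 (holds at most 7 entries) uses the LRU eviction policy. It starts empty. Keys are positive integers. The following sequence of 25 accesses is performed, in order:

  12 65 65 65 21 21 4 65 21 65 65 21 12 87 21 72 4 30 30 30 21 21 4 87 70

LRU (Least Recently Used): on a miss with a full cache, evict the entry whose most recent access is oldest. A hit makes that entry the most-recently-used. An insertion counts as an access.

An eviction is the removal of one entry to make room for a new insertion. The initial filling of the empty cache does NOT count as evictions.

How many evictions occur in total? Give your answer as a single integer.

Answer: 1

Derivation:
LRU simulation (capacity=7):
  1. access 12: MISS. Cache (LRU->MRU): [12]
  2. access 65: MISS. Cache (LRU->MRU): [12 65]
  3. access 65: HIT. Cache (LRU->MRU): [12 65]
  4. access 65: HIT. Cache (LRU->MRU): [12 65]
  5. access 21: MISS. Cache (LRU->MRU): [12 65 21]
  6. access 21: HIT. Cache (LRU->MRU): [12 65 21]
  7. access 4: MISS. Cache (LRU->MRU): [12 65 21 4]
  8. access 65: HIT. Cache (LRU->MRU): [12 21 4 65]
  9. access 21: HIT. Cache (LRU->MRU): [12 4 65 21]
  10. access 65: HIT. Cache (LRU->MRU): [12 4 21 65]
  11. access 65: HIT. Cache (LRU->MRU): [12 4 21 65]
  12. access 21: HIT. Cache (LRU->MRU): [12 4 65 21]
  13. access 12: HIT. Cache (LRU->MRU): [4 65 21 12]
  14. access 87: MISS. Cache (LRU->MRU): [4 65 21 12 87]
  15. access 21: HIT. Cache (LRU->MRU): [4 65 12 87 21]
  16. access 72: MISS. Cache (LRU->MRU): [4 65 12 87 21 72]
  17. access 4: HIT. Cache (LRU->MRU): [65 12 87 21 72 4]
  18. access 30: MISS. Cache (LRU->MRU): [65 12 87 21 72 4 30]
  19. access 30: HIT. Cache (LRU->MRU): [65 12 87 21 72 4 30]
  20. access 30: HIT. Cache (LRU->MRU): [65 12 87 21 72 4 30]
  21. access 21: HIT. Cache (LRU->MRU): [65 12 87 72 4 30 21]
  22. access 21: HIT. Cache (LRU->MRU): [65 12 87 72 4 30 21]
  23. access 4: HIT. Cache (LRU->MRU): [65 12 87 72 30 21 4]
  24. access 87: HIT. Cache (LRU->MRU): [65 12 72 30 21 4 87]
  25. access 70: MISS, evict 65. Cache (LRU->MRU): [12 72 30 21 4 87 70]
Total: 17 hits, 8 misses, 1 evictions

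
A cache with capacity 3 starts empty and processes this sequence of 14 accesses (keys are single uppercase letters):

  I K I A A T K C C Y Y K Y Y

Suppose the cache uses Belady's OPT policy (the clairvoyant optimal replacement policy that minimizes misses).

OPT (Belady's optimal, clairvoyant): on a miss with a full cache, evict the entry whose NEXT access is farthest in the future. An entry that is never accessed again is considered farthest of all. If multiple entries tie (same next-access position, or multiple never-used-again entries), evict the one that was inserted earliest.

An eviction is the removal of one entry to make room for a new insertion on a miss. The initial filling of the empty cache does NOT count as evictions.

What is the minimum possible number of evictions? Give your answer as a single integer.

Answer: 3

Derivation:
OPT (Belady) simulation (capacity=3):
  1. access I: MISS. Cache: [I]
  2. access K: MISS. Cache: [I K]
  3. access I: HIT. Next use of I: never. Cache: [I K]
  4. access A: MISS. Cache: [I K A]
  5. access A: HIT. Next use of A: never. Cache: [I K A]
  6. access T: MISS, evict I (next use: never). Cache: [K A T]
  7. access K: HIT. Next use of K: step 12. Cache: [K A T]
  8. access C: MISS, evict A (next use: never). Cache: [K T C]
  9. access C: HIT. Next use of C: never. Cache: [K T C]
  10. access Y: MISS, evict T (next use: never). Cache: [K C Y]
  11. access Y: HIT. Next use of Y: step 13. Cache: [K C Y]
  12. access K: HIT. Next use of K: never. Cache: [K C Y]
  13. access Y: HIT. Next use of Y: step 14. Cache: [K C Y]
  14. access Y: HIT. Next use of Y: never. Cache: [K C Y]
Total: 8 hits, 6 misses, 3 evictions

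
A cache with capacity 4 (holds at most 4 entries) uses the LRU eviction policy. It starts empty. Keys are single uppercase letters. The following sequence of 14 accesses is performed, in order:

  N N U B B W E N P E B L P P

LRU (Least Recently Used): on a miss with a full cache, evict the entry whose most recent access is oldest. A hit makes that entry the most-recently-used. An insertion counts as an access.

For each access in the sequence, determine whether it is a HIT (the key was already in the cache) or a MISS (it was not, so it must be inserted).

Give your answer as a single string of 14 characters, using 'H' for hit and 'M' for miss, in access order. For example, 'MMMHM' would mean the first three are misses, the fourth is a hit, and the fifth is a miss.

Answer: MHMMHMMMMHMMHH

Derivation:
LRU simulation (capacity=4):
  1. access N: MISS. Cache (LRU->MRU): [N]
  2. access N: HIT. Cache (LRU->MRU): [N]
  3. access U: MISS. Cache (LRU->MRU): [N U]
  4. access B: MISS. Cache (LRU->MRU): [N U B]
  5. access B: HIT. Cache (LRU->MRU): [N U B]
  6. access W: MISS. Cache (LRU->MRU): [N U B W]
  7. access E: MISS, evict N. Cache (LRU->MRU): [U B W E]
  8. access N: MISS, evict U. Cache (LRU->MRU): [B W E N]
  9. access P: MISS, evict B. Cache (LRU->MRU): [W E N P]
  10. access E: HIT. Cache (LRU->MRU): [W N P E]
  11. access B: MISS, evict W. Cache (LRU->MRU): [N P E B]
  12. access L: MISS, evict N. Cache (LRU->MRU): [P E B L]
  13. access P: HIT. Cache (LRU->MRU): [E B L P]
  14. access P: HIT. Cache (LRU->MRU): [E B L P]
Total: 5 hits, 9 misses, 5 evictions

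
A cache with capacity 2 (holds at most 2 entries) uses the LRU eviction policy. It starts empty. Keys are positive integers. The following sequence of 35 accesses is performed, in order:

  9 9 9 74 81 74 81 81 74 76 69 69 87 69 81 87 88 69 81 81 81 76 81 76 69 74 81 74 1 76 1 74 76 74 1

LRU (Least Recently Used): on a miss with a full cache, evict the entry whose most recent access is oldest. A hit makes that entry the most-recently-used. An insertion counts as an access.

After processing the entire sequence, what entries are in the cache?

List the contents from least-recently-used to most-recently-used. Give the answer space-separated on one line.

LRU simulation (capacity=2):
  1. access 9: MISS. Cache (LRU->MRU): [9]
  2. access 9: HIT. Cache (LRU->MRU): [9]
  3. access 9: HIT. Cache (LRU->MRU): [9]
  4. access 74: MISS. Cache (LRU->MRU): [9 74]
  5. access 81: MISS, evict 9. Cache (LRU->MRU): [74 81]
  6. access 74: HIT. Cache (LRU->MRU): [81 74]
  7. access 81: HIT. Cache (LRU->MRU): [74 81]
  8. access 81: HIT. Cache (LRU->MRU): [74 81]
  9. access 74: HIT. Cache (LRU->MRU): [81 74]
  10. access 76: MISS, evict 81. Cache (LRU->MRU): [74 76]
  11. access 69: MISS, evict 74. Cache (LRU->MRU): [76 69]
  12. access 69: HIT. Cache (LRU->MRU): [76 69]
  13. access 87: MISS, evict 76. Cache (LRU->MRU): [69 87]
  14. access 69: HIT. Cache (LRU->MRU): [87 69]
  15. access 81: MISS, evict 87. Cache (LRU->MRU): [69 81]
  16. access 87: MISS, evict 69. Cache (LRU->MRU): [81 87]
  17. access 88: MISS, evict 81. Cache (LRU->MRU): [87 88]
  18. access 69: MISS, evict 87. Cache (LRU->MRU): [88 69]
  19. access 81: MISS, evict 88. Cache (LRU->MRU): [69 81]
  20. access 81: HIT. Cache (LRU->MRU): [69 81]
  21. access 81: HIT. Cache (LRU->MRU): [69 81]
  22. access 76: MISS, evict 69. Cache (LRU->MRU): [81 76]
  23. access 81: HIT. Cache (LRU->MRU): [76 81]
  24. access 76: HIT. Cache (LRU->MRU): [81 76]
  25. access 69: MISS, evict 81. Cache (LRU->MRU): [76 69]
  26. access 74: MISS, evict 76. Cache (LRU->MRU): [69 74]
  27. access 81: MISS, evict 69. Cache (LRU->MRU): [74 81]
  28. access 74: HIT. Cache (LRU->MRU): [81 74]
  29. access 1: MISS, evict 81. Cache (LRU->MRU): [74 1]
  30. access 76: MISS, evict 74. Cache (LRU->MRU): [1 76]
  31. access 1: HIT. Cache (LRU->MRU): [76 1]
  32. access 74: MISS, evict 76. Cache (LRU->MRU): [1 74]
  33. access 76: MISS, evict 1. Cache (LRU->MRU): [74 76]
  34. access 74: HIT. Cache (LRU->MRU): [76 74]
  35. access 1: MISS, evict 76. Cache (LRU->MRU): [74 1]
Total: 15 hits, 20 misses, 18 evictions

Answer: 74 1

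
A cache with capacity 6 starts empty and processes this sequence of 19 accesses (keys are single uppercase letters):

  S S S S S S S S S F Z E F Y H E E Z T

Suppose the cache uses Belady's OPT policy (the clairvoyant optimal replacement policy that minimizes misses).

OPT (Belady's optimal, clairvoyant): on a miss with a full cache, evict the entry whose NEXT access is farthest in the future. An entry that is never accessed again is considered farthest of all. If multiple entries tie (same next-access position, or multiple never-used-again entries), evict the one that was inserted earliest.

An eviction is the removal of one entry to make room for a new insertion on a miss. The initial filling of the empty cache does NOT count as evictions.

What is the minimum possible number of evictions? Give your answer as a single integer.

Answer: 1

Derivation:
OPT (Belady) simulation (capacity=6):
  1. access S: MISS. Cache: [S]
  2. access S: HIT. Next use of S: step 3. Cache: [S]
  3. access S: HIT. Next use of S: step 4. Cache: [S]
  4. access S: HIT. Next use of S: step 5. Cache: [S]
  5. access S: HIT. Next use of S: step 6. Cache: [S]
  6. access S: HIT. Next use of S: step 7. Cache: [S]
  7. access S: HIT. Next use of S: step 8. Cache: [S]
  8. access S: HIT. Next use of S: step 9. Cache: [S]
  9. access S: HIT. Next use of S: never. Cache: [S]
  10. access F: MISS. Cache: [S F]
  11. access Z: MISS. Cache: [S F Z]
  12. access E: MISS. Cache: [S F Z E]
  13. access F: HIT. Next use of F: never. Cache: [S F Z E]
  14. access Y: MISS. Cache: [S F Z E Y]
  15. access H: MISS. Cache: [S F Z E Y H]
  16. access E: HIT. Next use of E: step 17. Cache: [S F Z E Y H]
  17. access E: HIT. Next use of E: never. Cache: [S F Z E Y H]
  18. access Z: HIT. Next use of Z: never. Cache: [S F Z E Y H]
  19. access T: MISS, evict S (next use: never). Cache: [F Z E Y H T]
Total: 12 hits, 7 misses, 1 evictions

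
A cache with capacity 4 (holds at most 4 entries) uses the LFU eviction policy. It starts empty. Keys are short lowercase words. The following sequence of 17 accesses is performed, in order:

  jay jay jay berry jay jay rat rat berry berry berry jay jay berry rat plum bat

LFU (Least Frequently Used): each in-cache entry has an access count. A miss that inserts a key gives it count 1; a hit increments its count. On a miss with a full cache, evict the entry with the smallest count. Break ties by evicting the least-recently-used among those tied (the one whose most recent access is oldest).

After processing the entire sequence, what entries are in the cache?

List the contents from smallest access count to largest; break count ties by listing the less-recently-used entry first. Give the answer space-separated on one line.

Answer: bat rat berry jay

Derivation:
LFU simulation (capacity=4):
  1. access jay: MISS. Cache: [jay(c=1)]
  2. access jay: HIT, count now 2. Cache: [jay(c=2)]
  3. access jay: HIT, count now 3. Cache: [jay(c=3)]
  4. access berry: MISS. Cache: [berry(c=1) jay(c=3)]
  5. access jay: HIT, count now 4. Cache: [berry(c=1) jay(c=4)]
  6. access jay: HIT, count now 5. Cache: [berry(c=1) jay(c=5)]
  7. access rat: MISS. Cache: [berry(c=1) rat(c=1) jay(c=5)]
  8. access rat: HIT, count now 2. Cache: [berry(c=1) rat(c=2) jay(c=5)]
  9. access berry: HIT, count now 2. Cache: [rat(c=2) berry(c=2) jay(c=5)]
  10. access berry: HIT, count now 3. Cache: [rat(c=2) berry(c=3) jay(c=5)]
  11. access berry: HIT, count now 4. Cache: [rat(c=2) berry(c=4) jay(c=5)]
  12. access jay: HIT, count now 6. Cache: [rat(c=2) berry(c=4) jay(c=6)]
  13. access jay: HIT, count now 7. Cache: [rat(c=2) berry(c=4) jay(c=7)]
  14. access berry: HIT, count now 5. Cache: [rat(c=2) berry(c=5) jay(c=7)]
  15. access rat: HIT, count now 3. Cache: [rat(c=3) berry(c=5) jay(c=7)]
  16. access plum: MISS. Cache: [plum(c=1) rat(c=3) berry(c=5) jay(c=7)]
  17. access bat: MISS, evict plum(c=1). Cache: [bat(c=1) rat(c=3) berry(c=5) jay(c=7)]
Total: 12 hits, 5 misses, 1 evictions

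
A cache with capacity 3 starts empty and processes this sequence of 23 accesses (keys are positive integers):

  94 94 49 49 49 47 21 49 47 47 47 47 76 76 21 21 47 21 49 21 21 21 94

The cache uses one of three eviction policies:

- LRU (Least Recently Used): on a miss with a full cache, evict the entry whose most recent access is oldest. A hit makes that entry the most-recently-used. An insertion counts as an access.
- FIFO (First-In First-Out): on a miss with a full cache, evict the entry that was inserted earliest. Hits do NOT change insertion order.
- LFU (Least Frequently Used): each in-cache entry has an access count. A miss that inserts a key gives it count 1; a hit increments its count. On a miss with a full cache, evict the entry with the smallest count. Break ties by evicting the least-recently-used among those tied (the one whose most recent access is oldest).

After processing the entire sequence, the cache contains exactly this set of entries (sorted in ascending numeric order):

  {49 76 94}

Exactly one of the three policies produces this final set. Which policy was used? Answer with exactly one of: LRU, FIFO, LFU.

Simulating under each policy and comparing final sets:
  LRU: final set = {21 49 94} -> differs
  FIFO: final set = {49 76 94} -> MATCHES target
  LFU: final set = {21 49 94} -> differs
Only FIFO produces the target set.

Answer: FIFO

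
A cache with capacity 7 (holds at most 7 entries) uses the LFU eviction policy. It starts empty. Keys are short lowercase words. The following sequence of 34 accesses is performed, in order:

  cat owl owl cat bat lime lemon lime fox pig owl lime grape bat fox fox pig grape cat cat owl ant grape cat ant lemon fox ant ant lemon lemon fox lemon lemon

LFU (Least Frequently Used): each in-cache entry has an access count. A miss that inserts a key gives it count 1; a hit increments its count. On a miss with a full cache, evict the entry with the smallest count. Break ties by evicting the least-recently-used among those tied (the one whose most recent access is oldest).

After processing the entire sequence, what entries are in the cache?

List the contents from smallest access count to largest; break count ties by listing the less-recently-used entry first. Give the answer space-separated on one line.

Answer: lime grape owl ant cat fox lemon

Derivation:
LFU simulation (capacity=7):
  1. access cat: MISS. Cache: [cat(c=1)]
  2. access owl: MISS. Cache: [cat(c=1) owl(c=1)]
  3. access owl: HIT, count now 2. Cache: [cat(c=1) owl(c=2)]
  4. access cat: HIT, count now 2. Cache: [owl(c=2) cat(c=2)]
  5. access bat: MISS. Cache: [bat(c=1) owl(c=2) cat(c=2)]
  6. access lime: MISS. Cache: [bat(c=1) lime(c=1) owl(c=2) cat(c=2)]
  7. access lemon: MISS. Cache: [bat(c=1) lime(c=1) lemon(c=1) owl(c=2) cat(c=2)]
  8. access lime: HIT, count now 2. Cache: [bat(c=1) lemon(c=1) owl(c=2) cat(c=2) lime(c=2)]
  9. access fox: MISS. Cache: [bat(c=1) lemon(c=1) fox(c=1) owl(c=2) cat(c=2) lime(c=2)]
  10. access pig: MISS. Cache: [bat(c=1) lemon(c=1) fox(c=1) pig(c=1) owl(c=2) cat(c=2) lime(c=2)]
  11. access owl: HIT, count now 3. Cache: [bat(c=1) lemon(c=1) fox(c=1) pig(c=1) cat(c=2) lime(c=2) owl(c=3)]
  12. access lime: HIT, count now 3. Cache: [bat(c=1) lemon(c=1) fox(c=1) pig(c=1) cat(c=2) owl(c=3) lime(c=3)]
  13. access grape: MISS, evict bat(c=1). Cache: [lemon(c=1) fox(c=1) pig(c=1) grape(c=1) cat(c=2) owl(c=3) lime(c=3)]
  14. access bat: MISS, evict lemon(c=1). Cache: [fox(c=1) pig(c=1) grape(c=1) bat(c=1) cat(c=2) owl(c=3) lime(c=3)]
  15. access fox: HIT, count now 2. Cache: [pig(c=1) grape(c=1) bat(c=1) cat(c=2) fox(c=2) owl(c=3) lime(c=3)]
  16. access fox: HIT, count now 3. Cache: [pig(c=1) grape(c=1) bat(c=1) cat(c=2) owl(c=3) lime(c=3) fox(c=3)]
  17. access pig: HIT, count now 2. Cache: [grape(c=1) bat(c=1) cat(c=2) pig(c=2) owl(c=3) lime(c=3) fox(c=3)]
  18. access grape: HIT, count now 2. Cache: [bat(c=1) cat(c=2) pig(c=2) grape(c=2) owl(c=3) lime(c=3) fox(c=3)]
  19. access cat: HIT, count now 3. Cache: [bat(c=1) pig(c=2) grape(c=2) owl(c=3) lime(c=3) fox(c=3) cat(c=3)]
  20. access cat: HIT, count now 4. Cache: [bat(c=1) pig(c=2) grape(c=2) owl(c=3) lime(c=3) fox(c=3) cat(c=4)]
  21. access owl: HIT, count now 4. Cache: [bat(c=1) pig(c=2) grape(c=2) lime(c=3) fox(c=3) cat(c=4) owl(c=4)]
  22. access ant: MISS, evict bat(c=1). Cache: [ant(c=1) pig(c=2) grape(c=2) lime(c=3) fox(c=3) cat(c=4) owl(c=4)]
  23. access grape: HIT, count now 3. Cache: [ant(c=1) pig(c=2) lime(c=3) fox(c=3) grape(c=3) cat(c=4) owl(c=4)]
  24. access cat: HIT, count now 5. Cache: [ant(c=1) pig(c=2) lime(c=3) fox(c=3) grape(c=3) owl(c=4) cat(c=5)]
  25. access ant: HIT, count now 2. Cache: [pig(c=2) ant(c=2) lime(c=3) fox(c=3) grape(c=3) owl(c=4) cat(c=5)]
  26. access lemon: MISS, evict pig(c=2). Cache: [lemon(c=1) ant(c=2) lime(c=3) fox(c=3) grape(c=3) owl(c=4) cat(c=5)]
  27. access fox: HIT, count now 4. Cache: [lemon(c=1) ant(c=2) lime(c=3) grape(c=3) owl(c=4) fox(c=4) cat(c=5)]
  28. access ant: HIT, count now 3. Cache: [lemon(c=1) lime(c=3) grape(c=3) ant(c=3) owl(c=4) fox(c=4) cat(c=5)]
  29. access ant: HIT, count now 4. Cache: [lemon(c=1) lime(c=3) grape(c=3) owl(c=4) fox(c=4) ant(c=4) cat(c=5)]
  30. access lemon: HIT, count now 2. Cache: [lemon(c=2) lime(c=3) grape(c=3) owl(c=4) fox(c=4) ant(c=4) cat(c=5)]
  31. access lemon: HIT, count now 3. Cache: [lime(c=3) grape(c=3) lemon(c=3) owl(c=4) fox(c=4) ant(c=4) cat(c=5)]
  32. access fox: HIT, count now 5. Cache: [lime(c=3) grape(c=3) lemon(c=3) owl(c=4) ant(c=4) cat(c=5) fox(c=5)]
  33. access lemon: HIT, count now 4. Cache: [lime(c=3) grape(c=3) owl(c=4) ant(c=4) lemon(c=4) cat(c=5) fox(c=5)]
  34. access lemon: HIT, count now 5. Cache: [lime(c=3) grape(c=3) owl(c=4) ant(c=4) cat(c=5) fox(c=5) lemon(c=5)]
Total: 23 hits, 11 misses, 4 evictions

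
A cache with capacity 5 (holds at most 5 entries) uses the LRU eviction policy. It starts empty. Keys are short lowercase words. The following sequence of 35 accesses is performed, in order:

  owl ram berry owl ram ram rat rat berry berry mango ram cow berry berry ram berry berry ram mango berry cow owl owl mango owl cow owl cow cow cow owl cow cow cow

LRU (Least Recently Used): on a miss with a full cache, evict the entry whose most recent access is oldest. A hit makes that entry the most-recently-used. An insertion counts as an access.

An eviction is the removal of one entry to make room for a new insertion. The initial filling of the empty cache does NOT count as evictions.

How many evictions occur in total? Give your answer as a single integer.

LRU simulation (capacity=5):
  1. access owl: MISS. Cache (LRU->MRU): [owl]
  2. access ram: MISS. Cache (LRU->MRU): [owl ram]
  3. access berry: MISS. Cache (LRU->MRU): [owl ram berry]
  4. access owl: HIT. Cache (LRU->MRU): [ram berry owl]
  5. access ram: HIT. Cache (LRU->MRU): [berry owl ram]
  6. access ram: HIT. Cache (LRU->MRU): [berry owl ram]
  7. access rat: MISS. Cache (LRU->MRU): [berry owl ram rat]
  8. access rat: HIT. Cache (LRU->MRU): [berry owl ram rat]
  9. access berry: HIT. Cache (LRU->MRU): [owl ram rat berry]
  10. access berry: HIT. Cache (LRU->MRU): [owl ram rat berry]
  11. access mango: MISS. Cache (LRU->MRU): [owl ram rat berry mango]
  12. access ram: HIT. Cache (LRU->MRU): [owl rat berry mango ram]
  13. access cow: MISS, evict owl. Cache (LRU->MRU): [rat berry mango ram cow]
  14. access berry: HIT. Cache (LRU->MRU): [rat mango ram cow berry]
  15. access berry: HIT. Cache (LRU->MRU): [rat mango ram cow berry]
  16. access ram: HIT. Cache (LRU->MRU): [rat mango cow berry ram]
  17. access berry: HIT. Cache (LRU->MRU): [rat mango cow ram berry]
  18. access berry: HIT. Cache (LRU->MRU): [rat mango cow ram berry]
  19. access ram: HIT. Cache (LRU->MRU): [rat mango cow berry ram]
  20. access mango: HIT. Cache (LRU->MRU): [rat cow berry ram mango]
  21. access berry: HIT. Cache (LRU->MRU): [rat cow ram mango berry]
  22. access cow: HIT. Cache (LRU->MRU): [rat ram mango berry cow]
  23. access owl: MISS, evict rat. Cache (LRU->MRU): [ram mango berry cow owl]
  24. access owl: HIT. Cache (LRU->MRU): [ram mango berry cow owl]
  25. access mango: HIT. Cache (LRU->MRU): [ram berry cow owl mango]
  26. access owl: HIT. Cache (LRU->MRU): [ram berry cow mango owl]
  27. access cow: HIT. Cache (LRU->MRU): [ram berry mango owl cow]
  28. access owl: HIT. Cache (LRU->MRU): [ram berry mango cow owl]
  29. access cow: HIT. Cache (LRU->MRU): [ram berry mango owl cow]
  30. access cow: HIT. Cache (LRU->MRU): [ram berry mango owl cow]
  31. access cow: HIT. Cache (LRU->MRU): [ram berry mango owl cow]
  32. access owl: HIT. Cache (LRU->MRU): [ram berry mango cow owl]
  33. access cow: HIT. Cache (LRU->MRU): [ram berry mango owl cow]
  34. access cow: HIT. Cache (LRU->MRU): [ram berry mango owl cow]
  35. access cow: HIT. Cache (LRU->MRU): [ram berry mango owl cow]
Total: 28 hits, 7 misses, 2 evictions

Answer: 2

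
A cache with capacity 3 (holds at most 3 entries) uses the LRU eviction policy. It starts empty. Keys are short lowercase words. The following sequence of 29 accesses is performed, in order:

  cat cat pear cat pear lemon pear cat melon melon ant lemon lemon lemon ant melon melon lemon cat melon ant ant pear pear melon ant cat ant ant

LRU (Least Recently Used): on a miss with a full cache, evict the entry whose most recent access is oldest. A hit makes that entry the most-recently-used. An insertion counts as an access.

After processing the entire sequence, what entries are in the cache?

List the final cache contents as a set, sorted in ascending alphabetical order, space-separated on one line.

LRU simulation (capacity=3):
  1. access cat: MISS. Cache (LRU->MRU): [cat]
  2. access cat: HIT. Cache (LRU->MRU): [cat]
  3. access pear: MISS. Cache (LRU->MRU): [cat pear]
  4. access cat: HIT. Cache (LRU->MRU): [pear cat]
  5. access pear: HIT. Cache (LRU->MRU): [cat pear]
  6. access lemon: MISS. Cache (LRU->MRU): [cat pear lemon]
  7. access pear: HIT. Cache (LRU->MRU): [cat lemon pear]
  8. access cat: HIT. Cache (LRU->MRU): [lemon pear cat]
  9. access melon: MISS, evict lemon. Cache (LRU->MRU): [pear cat melon]
  10. access melon: HIT. Cache (LRU->MRU): [pear cat melon]
  11. access ant: MISS, evict pear. Cache (LRU->MRU): [cat melon ant]
  12. access lemon: MISS, evict cat. Cache (LRU->MRU): [melon ant lemon]
  13. access lemon: HIT. Cache (LRU->MRU): [melon ant lemon]
  14. access lemon: HIT. Cache (LRU->MRU): [melon ant lemon]
  15. access ant: HIT. Cache (LRU->MRU): [melon lemon ant]
  16. access melon: HIT. Cache (LRU->MRU): [lemon ant melon]
  17. access melon: HIT. Cache (LRU->MRU): [lemon ant melon]
  18. access lemon: HIT. Cache (LRU->MRU): [ant melon lemon]
  19. access cat: MISS, evict ant. Cache (LRU->MRU): [melon lemon cat]
  20. access melon: HIT. Cache (LRU->MRU): [lemon cat melon]
  21. access ant: MISS, evict lemon. Cache (LRU->MRU): [cat melon ant]
  22. access ant: HIT. Cache (LRU->MRU): [cat melon ant]
  23. access pear: MISS, evict cat. Cache (LRU->MRU): [melon ant pear]
  24. access pear: HIT. Cache (LRU->MRU): [melon ant pear]
  25. access melon: HIT. Cache (LRU->MRU): [ant pear melon]
  26. access ant: HIT. Cache (LRU->MRU): [pear melon ant]
  27. access cat: MISS, evict pear. Cache (LRU->MRU): [melon ant cat]
  28. access ant: HIT. Cache (LRU->MRU): [melon cat ant]
  29. access ant: HIT. Cache (LRU->MRU): [melon cat ant]
Total: 19 hits, 10 misses, 7 evictions

Answer: ant cat melon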